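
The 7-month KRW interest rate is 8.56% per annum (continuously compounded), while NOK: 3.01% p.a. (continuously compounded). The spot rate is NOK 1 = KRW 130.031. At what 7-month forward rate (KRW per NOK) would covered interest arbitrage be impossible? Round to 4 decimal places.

T = 7/12 years.
KRW accumulates by e^(0.0856×7/12) = 1.051201014.
NOK growth factor: e^(0.0301×7/12) = 1.017713387.
CIP: F = S · (grow KRW)/(grow NOK) = 130.031 × 1.051201014/1.017713387 = 134.309640 KRW per NOK.

134.3096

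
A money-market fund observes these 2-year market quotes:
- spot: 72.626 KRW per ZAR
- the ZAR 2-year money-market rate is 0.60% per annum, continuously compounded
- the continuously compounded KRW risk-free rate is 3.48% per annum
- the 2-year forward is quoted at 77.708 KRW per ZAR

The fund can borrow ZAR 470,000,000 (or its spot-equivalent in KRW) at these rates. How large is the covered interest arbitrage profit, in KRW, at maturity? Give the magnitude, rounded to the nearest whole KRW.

KRW 369,083,862

T = 2 years.
Keep in ZAR, deliver into the forward: 470,000,000·1.012072288866·77.708 = KRW 36,963,673,308.90.
Swap to KRW now, deposit: 470,000,000·72.626·1.072079263771 = KRW 36,594,589,447.00.
The quoted forward overvalues ZAR, so borrow KRW, buy ZAR at spot, deposit the ZAR at 0.60%, and sell the proceeds forward at 77.708.
Profit = 36,963,673,308.90 − 36,594,589,447.00 = KRW 369,083,862.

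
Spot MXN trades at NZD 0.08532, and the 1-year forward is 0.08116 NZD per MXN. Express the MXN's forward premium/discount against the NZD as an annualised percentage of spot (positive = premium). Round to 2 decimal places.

-4.88%

T = 1 year.
MXN trades forward at -4.87576% vs spot over the period.
Annualise by dividing by T: -0.0487576 / 1 = -0.048758 → -4.88%.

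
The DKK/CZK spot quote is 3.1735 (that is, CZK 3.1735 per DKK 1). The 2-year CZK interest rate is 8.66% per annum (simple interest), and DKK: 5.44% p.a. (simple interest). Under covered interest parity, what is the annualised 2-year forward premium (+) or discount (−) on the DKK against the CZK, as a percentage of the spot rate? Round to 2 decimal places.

+2.90%

T = 2 years.
CIP forward (CZK per DKK) = 3.1735 × 1.173200/1.108800 = 3.3578194.
(F − S)/S ÷ T = (3.3578194 − 3.1735)/3.1735/2 = 0.029040 → 2.90%.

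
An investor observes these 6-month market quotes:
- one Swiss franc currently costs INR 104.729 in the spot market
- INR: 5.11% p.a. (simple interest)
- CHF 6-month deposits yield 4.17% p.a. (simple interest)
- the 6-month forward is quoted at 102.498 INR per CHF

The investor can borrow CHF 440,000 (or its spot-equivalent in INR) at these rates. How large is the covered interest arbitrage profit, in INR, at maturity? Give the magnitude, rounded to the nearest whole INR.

T = 6/12 years.
Route A — deposit CHF, sell forward: 440,000 × 1.020850 × 102.498 = INR 46,039,436.65.
Route B — convert at spot, deposit INR: 440,000 × 104.729 × 1.025550 = INR 47,258,123.42.
The quoted forward undervalues CHF, so borrow CHF, convert to INR at spot, deposit the INR at 5.11%, and buy CHF forward at 102.498 to cover the loan.
Profit = 47,258,123.42 − 46,039,436.65 = INR 1,218,687.

INR 1,218,687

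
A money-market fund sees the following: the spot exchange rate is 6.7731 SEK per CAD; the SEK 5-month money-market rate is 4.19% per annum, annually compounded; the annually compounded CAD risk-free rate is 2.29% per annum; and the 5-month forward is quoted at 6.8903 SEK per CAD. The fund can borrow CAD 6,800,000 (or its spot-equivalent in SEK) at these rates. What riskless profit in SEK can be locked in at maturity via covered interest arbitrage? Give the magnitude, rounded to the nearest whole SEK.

T = 5/12 years.
Route A — deposit CAD, sell forward: 6,800,000 × 1.0094786953 × 6.8903 = SEK 47,298,155.17.
Route B — convert at spot, deposit SEK: 6,800,000 × 6.7731 × 1.0172495721 = SEK 46,851,544.92.
The quoted forward overvalues CAD, so borrow SEK, buy CAD at spot, deposit the CAD at 2.29%, and sell the proceeds forward at 6.8903.
The gap between the two covered legs is SEK 446,610.

SEK 446,610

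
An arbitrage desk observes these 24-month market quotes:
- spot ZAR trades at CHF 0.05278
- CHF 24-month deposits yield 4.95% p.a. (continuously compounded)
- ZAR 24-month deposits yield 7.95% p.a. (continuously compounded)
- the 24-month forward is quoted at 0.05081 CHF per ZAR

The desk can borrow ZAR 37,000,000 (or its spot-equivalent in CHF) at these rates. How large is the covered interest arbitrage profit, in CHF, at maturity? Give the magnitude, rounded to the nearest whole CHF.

T = 2 years.
Keep in ZAR, deliver into the forward: 37,000,000·1.172337947·0.05081 = CHF 2,203,960.17.
Swap to CHF now, deposit: 37,000,000·0.05278·1.1040663 = CHF 2,156,086.91.
The quoted forward overvalues ZAR, so borrow CHF, buy ZAR at spot, deposit the ZAR at 7.95%, and sell the proceeds forward at 0.05081.
Arbitrage profit = |2,203,960.17 − 2,156,086.91| = CHF 47,873.

CHF 47,873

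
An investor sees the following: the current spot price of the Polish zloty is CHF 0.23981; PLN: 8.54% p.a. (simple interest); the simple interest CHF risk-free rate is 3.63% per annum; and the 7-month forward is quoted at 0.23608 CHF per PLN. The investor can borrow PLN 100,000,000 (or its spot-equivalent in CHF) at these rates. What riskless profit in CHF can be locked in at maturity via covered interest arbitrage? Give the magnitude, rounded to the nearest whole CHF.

CHF 295,274

T = 7/12 years.
Keep in PLN, deliver into the forward: 100,000,000·1.0498166667·0.23608 = CHF 24,784,071.87.
Swap to CHF now, deposit: 100,000,000·0.23981·1.021175 = CHF 24,488,797.68.
The quoted forward overvalues PLN, so borrow CHF, buy PLN at spot, deposit the PLN at 8.54%, and sell the proceeds forward at 0.23608.
The gap between the two covered legs is CHF 295,274.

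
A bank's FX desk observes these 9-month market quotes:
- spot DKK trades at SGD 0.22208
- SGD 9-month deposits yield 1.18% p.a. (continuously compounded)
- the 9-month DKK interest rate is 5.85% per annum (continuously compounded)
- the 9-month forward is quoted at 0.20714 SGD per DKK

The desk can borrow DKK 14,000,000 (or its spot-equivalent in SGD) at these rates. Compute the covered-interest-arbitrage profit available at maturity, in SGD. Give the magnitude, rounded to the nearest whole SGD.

T = 9/12 years.
Invest the DKK and cover forward: 14,000,000 × 1.04485174 × 0.20714 = SGD 3,030,028.25.
Convert at spot and invest in SGD: 14,000,000 × 0.22208 × 1.008889277 = SGD 3,136,757.83.
The quoted forward undervalues DKK, so borrow DKK, convert to SGD at spot, deposit the SGD at 1.18%, and buy DKK forward at 0.20714 to cover the loan.
Arbitrage profit = |3,030,028.25 − 3,136,757.83| = SGD 106,730.

SGD 106,730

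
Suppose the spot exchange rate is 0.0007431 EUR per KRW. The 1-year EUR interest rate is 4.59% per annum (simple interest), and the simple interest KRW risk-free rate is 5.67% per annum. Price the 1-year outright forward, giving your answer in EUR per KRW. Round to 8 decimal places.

0.00073551

T = 1 year.
EUR growth factor: 1 + 0.0459×1 = 1.045900.
Growth of 1 KRW over T: 1 + 0.0567×1 = 1.056700.
CIP: F = S · (grow EUR)/(grow KRW) = 0.0007431 × 1.045900/1.056700 = 0.0007355051 EUR per KRW.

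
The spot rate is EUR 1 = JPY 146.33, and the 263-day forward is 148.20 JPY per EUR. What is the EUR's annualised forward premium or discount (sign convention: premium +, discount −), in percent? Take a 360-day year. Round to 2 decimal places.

+1.75%

T = 263/360 years.
Period premium: (148.20 − 146.33)/146.33 = 0.0127793.
Annualise by dividing by T: 0.0127793 / (263/360) = 0.017493 → 1.75%.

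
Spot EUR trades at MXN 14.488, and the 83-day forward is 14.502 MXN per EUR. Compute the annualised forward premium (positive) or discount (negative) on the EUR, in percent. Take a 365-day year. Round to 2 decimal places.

+0.42%

T = 83/365 years.
Period premium: (14.502 − 14.488)/14.488 = 0.0009663.
Per annum: 0.0009663 / (83/365) = 0.004249 = 0.42%.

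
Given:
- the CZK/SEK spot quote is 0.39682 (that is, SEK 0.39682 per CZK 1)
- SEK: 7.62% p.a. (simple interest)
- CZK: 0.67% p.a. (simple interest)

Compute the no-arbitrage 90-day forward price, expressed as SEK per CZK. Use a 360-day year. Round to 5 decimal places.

T = 90/360 years.
SEK growth factor: 1 + 0.0762×90/360 = 1.019050.
CZK accumulates by 1 + 0.0067×90/360 = 1.001675.
Forward (SEK per CZK) = 0.39682 × 1.019050 / 1.001675 = 0.4037032.

0.40370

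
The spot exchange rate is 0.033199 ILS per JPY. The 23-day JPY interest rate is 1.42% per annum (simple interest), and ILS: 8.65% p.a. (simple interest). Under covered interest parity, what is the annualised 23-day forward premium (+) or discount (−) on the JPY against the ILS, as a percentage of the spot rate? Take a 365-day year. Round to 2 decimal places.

T = 23/365 years.
No-arbitrage forward: 0.033199 × 1.0054507 / 1.0008948 = 0.033350116 ILS/JPY.
Annualised premium = (F − S)/S × (1/T) = (0.033350116 − 0.033199)/0.033199 ÷ (23/365) = 7.22%.

+7.22%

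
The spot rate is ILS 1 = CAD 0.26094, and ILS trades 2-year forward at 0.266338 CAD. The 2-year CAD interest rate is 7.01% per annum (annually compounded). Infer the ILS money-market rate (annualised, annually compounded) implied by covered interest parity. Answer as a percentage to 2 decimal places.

5.92%

T = 2 years.
By CIP, F/S equals the CAD-to-ILS growth ratio: 0.266338/0.26094 = 1.0206867.
The CAD side grows by (1 + 0.0701)^2 = 1.145114.
So the ILS growth factor = 1.1219055.
r = 1.1219055^(1/2) − 1 = 0.059200 → 5.92%.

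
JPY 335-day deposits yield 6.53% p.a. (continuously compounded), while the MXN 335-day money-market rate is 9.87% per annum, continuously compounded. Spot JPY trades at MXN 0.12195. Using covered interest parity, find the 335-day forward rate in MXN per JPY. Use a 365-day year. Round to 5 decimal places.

T = 335/365 years.
MXN accumulates by e^(0.0987×335/365) = 1.0948175.
JPY accumulates by e^(0.0653×335/365) = 1.0617653.
CIP: F = S · (grow MXN)/(grow JPY) = 0.12195 × 1.0948175/1.0617653 = 0.1257462 MXN per JPY.

0.12575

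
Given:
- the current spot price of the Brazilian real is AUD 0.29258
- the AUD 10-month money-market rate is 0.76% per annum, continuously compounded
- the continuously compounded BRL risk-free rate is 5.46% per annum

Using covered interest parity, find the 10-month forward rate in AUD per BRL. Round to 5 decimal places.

0.28134

T = 10/12 years.
Growth of 1 AUD over T: e^(0.0076×10/12) = 1.0063534.
BRL accumulates by e^(0.0546×10/12) = 1.046551.
So F = 0.29258 × 1.0063534 / 1.046551 = 0.2813421 (AUD/BRL).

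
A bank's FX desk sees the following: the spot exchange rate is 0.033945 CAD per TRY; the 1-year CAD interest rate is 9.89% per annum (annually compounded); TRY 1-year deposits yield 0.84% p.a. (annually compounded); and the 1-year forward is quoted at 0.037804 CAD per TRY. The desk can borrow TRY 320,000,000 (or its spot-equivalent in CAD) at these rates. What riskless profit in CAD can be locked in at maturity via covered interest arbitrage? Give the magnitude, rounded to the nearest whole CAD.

CAD 262,206

T = 1 year.
Keep in TRY, deliver into the forward: 320,000,000·1.008400·0.037804 = CAD 12,198,897.15.
Swap to CAD now, deposit: 320,000,000·0.033945·1.098900 = CAD 11,936,691.36.
The quoted forward overvalues TRY, so borrow CAD, buy TRY at spot, deposit the TRY at 0.84%, and sell the proceeds forward at 0.037804.
Arbitrage profit = |12,198,897.15 − 11,936,691.36| = CAD 262,206.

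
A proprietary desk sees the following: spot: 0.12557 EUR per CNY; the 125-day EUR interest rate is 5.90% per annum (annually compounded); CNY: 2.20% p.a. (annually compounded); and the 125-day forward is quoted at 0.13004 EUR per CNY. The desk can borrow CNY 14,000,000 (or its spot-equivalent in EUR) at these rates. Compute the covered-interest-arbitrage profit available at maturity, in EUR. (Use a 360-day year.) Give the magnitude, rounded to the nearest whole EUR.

T = 125/360 years.
Invest the CNY and cover forward: 14,000,000 × 1.007584693 × 0.13004 = EUR 1,834,368.39.
Convert at spot and invest in EUR: 14,000,000 × 0.12557 × 1.020103953 = EUR 1,793,322.35.
The quoted forward overvalues CNY, so borrow EUR, buy CNY at spot, deposit the CNY at 2.20%, and sell the proceeds forward at 0.13004.
Arbitrage profit = |1,834,368.39 − 1,793,322.35| = EUR 41,046.

EUR 41,046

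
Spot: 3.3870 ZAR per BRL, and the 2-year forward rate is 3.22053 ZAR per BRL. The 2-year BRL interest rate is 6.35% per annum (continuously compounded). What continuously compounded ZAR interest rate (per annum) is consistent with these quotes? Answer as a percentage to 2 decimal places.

3.83%

T = 2 years.
F/S = 3.22053/3.387 = 0.9508503 = (growth of ZAR) / (growth of BRL).
BRL growth factor: e^(0.0635×2) = 1.135417.
So the ZAR growth factor = 1.0796116.
r = ln(1.0796116)/2 = 0.038301 → 3.83%.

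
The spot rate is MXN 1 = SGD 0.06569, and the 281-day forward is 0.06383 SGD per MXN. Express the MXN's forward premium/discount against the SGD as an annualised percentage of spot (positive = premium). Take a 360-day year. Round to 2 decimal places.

-3.63%

T = 281/360 years.
Period premium: (0.06383 − 0.06569)/0.06569 = -0.0283148.
Annualise by dividing by T: -0.0283148 / (281/360) = -0.036275 → -3.63%.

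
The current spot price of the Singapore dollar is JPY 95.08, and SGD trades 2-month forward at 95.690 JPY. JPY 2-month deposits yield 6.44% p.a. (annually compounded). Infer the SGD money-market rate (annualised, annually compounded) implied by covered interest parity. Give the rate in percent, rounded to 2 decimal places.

2.43%

T = 2/12 years.
By CIP, F/S equals the JPY-to-SGD growth ratio: 95.69/95.08 = 1.0064156.
The JPY side grows by (1 + 0.0644)^(2/12) = 1.0104562.
Hence g_SGD = 1.0040148.
Annualise: 1.0040148^(12/2) − 1 = 0.024332 = 2.43%.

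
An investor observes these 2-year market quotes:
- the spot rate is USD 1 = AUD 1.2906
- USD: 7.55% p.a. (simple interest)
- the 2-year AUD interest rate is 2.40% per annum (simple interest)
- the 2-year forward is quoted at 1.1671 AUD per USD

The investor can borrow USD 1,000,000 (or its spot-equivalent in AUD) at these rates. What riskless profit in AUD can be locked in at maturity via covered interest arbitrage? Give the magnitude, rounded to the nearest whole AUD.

T = 2 years.
Route A — deposit USD, sell forward: 1,000,000 × 1.151000 × 1.1671 = AUD 1,343,332.10.
Route B — convert at spot, deposit AUD: 1,000,000 × 1.2906 × 1.048000 = AUD 1,352,548.80.
The quoted forward undervalues USD, so borrow USD, convert to AUD at spot, deposit the AUD at 2.40%, and buy USD forward at 1.1671 to cover the loan.
Arbitrage profit = |1,343,332.10 − 1,352,548.80| = AUD 9,217.

AUD 9,217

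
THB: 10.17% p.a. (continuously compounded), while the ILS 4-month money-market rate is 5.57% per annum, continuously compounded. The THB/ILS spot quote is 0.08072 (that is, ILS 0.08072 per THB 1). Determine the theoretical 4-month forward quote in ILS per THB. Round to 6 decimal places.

0.079492

T = 4/12 years.
ILS accumulates by e^(0.0557×4/12) = 1.0187401.
THB accumulates by e^(0.1017×4/12) = 1.0344812.
CIP: F = S · (grow ILS)/(grow THB) = 0.08072 × 1.0187401/1.0344812 = 0.07949173 ILS per THB.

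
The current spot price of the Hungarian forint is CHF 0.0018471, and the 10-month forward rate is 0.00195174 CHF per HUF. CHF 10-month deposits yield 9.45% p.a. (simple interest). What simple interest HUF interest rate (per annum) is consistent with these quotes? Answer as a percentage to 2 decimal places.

2.51%

T = 10/12 years.
F/S = 0.00195174/0.0018471 = 1.0566510 = (growth of CHF) / (growth of HUF).
The CHF side grows by 1 + 0.0945×10/12 = 1.078750.
So the HUF growth factor = 1.0209142.
(1.0209142 − 1)/T = 0.025097, i.e. 2.51%.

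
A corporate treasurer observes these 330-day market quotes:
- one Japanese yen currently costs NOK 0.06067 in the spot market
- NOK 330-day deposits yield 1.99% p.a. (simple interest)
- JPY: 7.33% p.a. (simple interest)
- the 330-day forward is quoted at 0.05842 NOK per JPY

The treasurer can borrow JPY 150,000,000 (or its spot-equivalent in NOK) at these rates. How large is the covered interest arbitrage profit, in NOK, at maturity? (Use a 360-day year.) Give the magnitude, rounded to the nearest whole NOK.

NOK 85,292

T = 330/360 years.
Invest the JPY and cover forward: 150,000,000 × 1.067191667 × 0.05842 = NOK 9,351,800.58.
Convert at spot and invest in NOK: 150,000,000 × 0.06067 × 1.018241667 = NOK 9,266,508.29.
The quoted forward overvalues JPY, so borrow NOK, buy JPY at spot, deposit the JPY at 7.33%, and sell the proceeds forward at 0.05842.
Arbitrage profit = |9,351,800.58 − 9,266,508.29| = NOK 85,292.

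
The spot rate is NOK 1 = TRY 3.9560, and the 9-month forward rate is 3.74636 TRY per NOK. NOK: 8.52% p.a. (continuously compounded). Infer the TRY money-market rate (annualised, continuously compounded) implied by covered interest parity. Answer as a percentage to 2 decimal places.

T = 9/12 years.
CIP gives F = S · g_TRY/g_NOK, so g_TRY/g_NOK = 3.74636/3.956 = 0.9470071.
The NOK side grows by e^(0.0852×9/12) = 1.0659858.
Hence g_TRY = 1.0094961.
Take logs: ln 1.0094961 / (9/12) = 0.012602, so 1.26%.

1.26%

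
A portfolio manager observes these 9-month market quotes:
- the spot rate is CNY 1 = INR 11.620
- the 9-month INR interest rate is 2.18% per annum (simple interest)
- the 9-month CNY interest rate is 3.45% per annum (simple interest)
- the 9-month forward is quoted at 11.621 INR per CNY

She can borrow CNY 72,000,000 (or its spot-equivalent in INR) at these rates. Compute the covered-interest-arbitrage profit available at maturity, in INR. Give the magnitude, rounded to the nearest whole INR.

T = 9/12 years.
Keep in CNY, deliver into the forward: 72,000,000·1.025875·11.621 = INR 858,361,923.00.
Swap to INR now, deposit: 72,000,000·11.620·1.016350 = INR 850,319,064.00.
The quoted forward overvalues CNY, so borrow INR, buy CNY at spot, deposit the CNY at 3.45%, and sell the proceeds forward at 11.621.
The gap between the two covered legs is INR 8,042,859.

INR 8,042,859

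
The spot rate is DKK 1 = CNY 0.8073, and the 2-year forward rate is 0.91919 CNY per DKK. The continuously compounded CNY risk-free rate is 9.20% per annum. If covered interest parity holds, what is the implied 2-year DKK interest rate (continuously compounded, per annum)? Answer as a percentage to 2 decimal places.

T = 2 years.
CIP gives F = S · g_CNY/g_DKK, so g_CNY/g_DKK = 0.91919/0.8073 = 1.1385978.
CNY growth factor: e^(0.0920×2) = 1.2020158.
That pins the DKK growth at 1.0556983.
r = ln(1.0556983)/2 = 0.027101 → 2.71%.

2.71%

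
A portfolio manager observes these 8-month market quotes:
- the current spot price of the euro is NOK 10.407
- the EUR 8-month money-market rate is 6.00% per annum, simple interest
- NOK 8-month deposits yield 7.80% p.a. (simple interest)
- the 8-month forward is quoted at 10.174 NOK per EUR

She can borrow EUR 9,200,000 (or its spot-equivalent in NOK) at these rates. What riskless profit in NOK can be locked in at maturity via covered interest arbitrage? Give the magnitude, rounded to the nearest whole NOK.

T = 8/12 years.
Route A — deposit EUR, sell forward: 9,200,000 × 1.040000 × 10.174 = NOK 97,344,832.00.
Route B — convert at spot, deposit NOK: 9,200,000 × 10.407 × 1.052000 = NOK 100,723,108.80.
The quoted forward undervalues EUR, so borrow EUR, convert to NOK at spot, deposit the NOK at 7.80%, and buy EUR forward at 10.174 to cover the loan.
Arbitrage profit = |97,344,832.00 − 100,723,108.80| = NOK 3,378,277.

NOK 3,378,277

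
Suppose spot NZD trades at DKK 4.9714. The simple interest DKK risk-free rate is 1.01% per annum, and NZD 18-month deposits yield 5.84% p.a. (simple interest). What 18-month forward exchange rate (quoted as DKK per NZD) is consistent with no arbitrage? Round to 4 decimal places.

T = 18/12 years.
DKK growth factor: 1 + 0.0101×18/12 = 1.015150.
NZD accumulates by 1 + 0.0584×18/12 = 1.087600.
Forward (DKK per NZD) = 4.9714 × 1.015150 / 1.087600 = 4.640232.

4.6402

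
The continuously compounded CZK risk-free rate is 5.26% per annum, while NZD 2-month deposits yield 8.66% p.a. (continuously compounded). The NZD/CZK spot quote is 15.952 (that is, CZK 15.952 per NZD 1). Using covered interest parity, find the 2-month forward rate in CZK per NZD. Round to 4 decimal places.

T = 2/12 years.
CZK accumulates by e^(0.0526×2/12) = 1.00880521.
Growth of 1 NZD over T: e^(0.0866×2/12) = 1.014538.
So F = 15.952 × 1.00880521 / 1.014538 = 15.861861 (CZK/NZD).

15.8619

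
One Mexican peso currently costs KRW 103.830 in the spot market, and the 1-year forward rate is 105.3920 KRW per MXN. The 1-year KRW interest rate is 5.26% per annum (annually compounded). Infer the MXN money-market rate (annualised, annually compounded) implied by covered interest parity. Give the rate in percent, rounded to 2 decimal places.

3.70%

T = 1 year.
CIP gives F = S · g_KRW/g_MXN, so g_KRW/g_MXN = 105.392/103.83 = 1.0150438.
The KRW side grows by (1 + 0.0526)^1 = 1.052600.
Hence g_MXN = 1.0369996.
Annualise: 1.0369996^(1/1) − 1 = 0.037000 = 3.70%.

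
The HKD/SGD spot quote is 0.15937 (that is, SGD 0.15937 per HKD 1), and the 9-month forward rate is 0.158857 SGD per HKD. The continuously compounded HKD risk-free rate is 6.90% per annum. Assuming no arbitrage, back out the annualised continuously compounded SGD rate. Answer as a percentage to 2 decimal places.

T = 9/12 years.
CIP gives F = S · g_SGD/g_HKD, so g_SGD/g_HKD = 0.158857/0.15937 = 0.9967811.
The HKD side grows by e^(0.0690×9/12) = 1.0531124.
That pins the SGD growth at 1.0497225.
Take logs: ln 1.0497225 / (9/12) = 0.064701, so 6.47%.

6.47%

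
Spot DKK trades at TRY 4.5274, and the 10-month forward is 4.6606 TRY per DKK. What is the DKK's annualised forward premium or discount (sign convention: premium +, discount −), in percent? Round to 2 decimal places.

+3.53%

T = 10/12 years.
(F − S)/S = (4.6606 − 4.5274)/4.5274 = 0.0294209.
Annualise by dividing by T: 0.0294209 / (10/12) = 0.035305 → 3.53%.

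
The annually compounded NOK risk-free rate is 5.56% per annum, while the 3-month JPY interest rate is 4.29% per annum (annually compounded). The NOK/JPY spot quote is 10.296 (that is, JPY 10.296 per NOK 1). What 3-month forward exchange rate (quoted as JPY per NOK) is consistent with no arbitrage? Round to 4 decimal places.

T = 3/12 years.
JPY growth factor: (1 + 0.0429)^(3/12) = 1.01055666.
Growth of 1 NOK over T: (1 + 0.0556)^(3/12) = 1.01361924.
CIP: F = S · (grow JPY)/(grow NOK) = 10.296 × 1.01055666/1.01361924 = 10.264891 JPY per NOK.

10.2649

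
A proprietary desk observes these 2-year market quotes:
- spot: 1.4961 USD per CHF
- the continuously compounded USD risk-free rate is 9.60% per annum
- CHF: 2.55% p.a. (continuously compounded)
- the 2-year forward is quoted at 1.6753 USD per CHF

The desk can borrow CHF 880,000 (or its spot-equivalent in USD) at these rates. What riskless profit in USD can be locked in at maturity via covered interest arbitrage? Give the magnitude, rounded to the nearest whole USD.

USD 43,845

T = 2 years.
Keep in CHF, deliver into the forward: 880,000·1.052322893·1.6753 = USD 1,551,401.76.
Swap to USD now, deposit: 880,000·1.4961·1.211670517 = USD 1,595,246.63.
The quoted forward undervalues CHF, so borrow CHF, convert to USD at spot, deposit the USD at 9.60%, and buy CHF forward at 1.6753 to cover the loan.
The gap between the two covered legs is USD 43,845.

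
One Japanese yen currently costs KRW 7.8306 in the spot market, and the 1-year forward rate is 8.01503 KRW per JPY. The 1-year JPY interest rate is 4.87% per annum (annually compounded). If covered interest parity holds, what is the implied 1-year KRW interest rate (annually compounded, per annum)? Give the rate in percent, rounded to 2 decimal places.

T = 1 year.
F/S = 8.01503/7.8306 = 1.0235525 = (growth of KRW) / (growth of JPY).
The JPY side grows by (1 + 0.0487)^1 = 1.048700.
Hence g_KRW = 1.0733995.
Annualise: 1.0733995^(1/1) − 1 = 0.073400 = 7.34%.

7.34%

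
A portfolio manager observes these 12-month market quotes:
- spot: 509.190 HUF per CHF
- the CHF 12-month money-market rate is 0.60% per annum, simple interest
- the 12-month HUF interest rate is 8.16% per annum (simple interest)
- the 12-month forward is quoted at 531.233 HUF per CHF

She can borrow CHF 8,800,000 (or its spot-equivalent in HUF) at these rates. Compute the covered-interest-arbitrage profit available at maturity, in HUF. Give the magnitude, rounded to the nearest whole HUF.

T = 1 year.
Keep in CHF, deliver into the forward: 8,800,000·1.006000·531.233 = HUF 4,702,899,502.40.
Swap to HUF now, deposit: 8,800,000·509.190·1.081600 = HUF 4,846,511,155.20.
The quoted forward undervalues CHF, so borrow CHF, convert to HUF at spot, deposit the HUF at 8.16%, and buy CHF forward at 531.233 to cover the loan.
Profit = 4,846,511,155.20 − 4,702,899,502.40 = HUF 143,611,653.

HUF 143,611,653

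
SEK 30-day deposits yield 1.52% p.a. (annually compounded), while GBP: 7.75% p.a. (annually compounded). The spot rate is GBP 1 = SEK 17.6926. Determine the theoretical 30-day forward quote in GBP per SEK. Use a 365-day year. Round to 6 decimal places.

0.056798

T = 30/365 years.
SEK growth factor: (1 + 0.0152)^(30/365) = 1.0012407.
GBP growth factor: (1 + 0.0775)^(30/365) = 1.0061539.
CIP: F = S · (grow SEK)/(grow GBP) = 17.6926 × 1.0012407/1.0061539 = 17.60620 SEK per GBP.
Invert for GBP per SEK: 1 / 17.60620 = 0.056798.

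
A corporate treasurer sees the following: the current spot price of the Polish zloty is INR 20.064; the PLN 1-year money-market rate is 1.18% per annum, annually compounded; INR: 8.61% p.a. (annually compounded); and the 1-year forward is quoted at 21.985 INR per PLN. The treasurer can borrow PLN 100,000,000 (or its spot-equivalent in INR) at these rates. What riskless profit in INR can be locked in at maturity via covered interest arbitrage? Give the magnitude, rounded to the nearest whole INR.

INR 45,291,260

T = 1 year.
Route A — deposit PLN, sell forward: 100,000,000 × 1.011800 × 21.985 = INR 2,224,442,300.00.
Route B — convert at spot, deposit INR: 100,000,000 × 20.064 × 1.086100 = INR 2,179,151,040.00.
The quoted forward overvalues PLN, so borrow INR, buy PLN at spot, deposit the PLN at 1.18%, and sell the proceeds forward at 21.985.
Arbitrage profit = |2,224,442,300.00 − 2,179,151,040.00| = INR 45,291,260.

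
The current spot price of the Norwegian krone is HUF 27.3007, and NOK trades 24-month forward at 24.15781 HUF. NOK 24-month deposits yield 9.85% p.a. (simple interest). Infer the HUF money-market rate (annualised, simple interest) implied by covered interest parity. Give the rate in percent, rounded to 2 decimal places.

2.96%

T = 2 years.
F/S = 24.15781/27.3007 = 0.8848788 = (growth of HUF) / (growth of NOK).
NOK growth factor: 1 + 0.0985×2 = 1.197000.
That pins the HUF growth at 1.0591999.
r = (1.0591999 − 1)/2 = 0.029600 → 2.96%.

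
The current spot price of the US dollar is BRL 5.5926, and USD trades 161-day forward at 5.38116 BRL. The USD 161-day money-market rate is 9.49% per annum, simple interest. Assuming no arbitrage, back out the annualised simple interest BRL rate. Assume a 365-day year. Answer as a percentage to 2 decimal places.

T = 161/365 years.
CIP gives F = S · g_BRL/g_USD, so g_BRL/g_USD = 5.38116/5.5926 = 0.9621929.
USD growth factor: 1 + 0.0949×161/365 = 1.041860.
So the BRL growth factor = 1.0024703.
r = (1.0024703 − 1)/(161/365) = 0.005600 → 0.56%.

0.56%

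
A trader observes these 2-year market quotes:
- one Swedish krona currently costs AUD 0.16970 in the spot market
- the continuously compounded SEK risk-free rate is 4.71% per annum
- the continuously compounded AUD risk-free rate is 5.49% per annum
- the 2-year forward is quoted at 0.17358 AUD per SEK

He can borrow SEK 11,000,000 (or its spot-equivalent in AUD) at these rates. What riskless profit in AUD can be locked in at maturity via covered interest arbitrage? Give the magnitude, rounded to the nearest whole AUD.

AUD 14,648

T = 2 years.
Keep in SEK, deliver into the forward: 11,000,000·1.09877948·0.17358 = AUD 2,097,987.56.
Swap to AUD now, deposit: 11,000,000·0.16970·1.116054837 = AUD 2,083,339.56.
The quoted forward overvalues SEK, so borrow AUD, buy SEK at spot, deposit the SEK at 4.71%, and sell the proceeds forward at 0.17358.
The gap between the two covered legs is AUD 14,648.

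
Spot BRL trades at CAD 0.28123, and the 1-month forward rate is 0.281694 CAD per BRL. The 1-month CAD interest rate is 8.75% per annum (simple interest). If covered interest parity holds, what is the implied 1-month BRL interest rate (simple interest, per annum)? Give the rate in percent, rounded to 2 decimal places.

T = 1/12 years.
By CIP, F/S equals the CAD-to-BRL growth ratio: 0.281694/0.28123 = 1.0016499.
CAD growth factor: 1 + 0.0875×1/12 = 1.0072917.
So the BRL growth factor = 1.0056325.
(1.0056325 − 1)/T = 0.067590, i.e. 6.76%.

6.76%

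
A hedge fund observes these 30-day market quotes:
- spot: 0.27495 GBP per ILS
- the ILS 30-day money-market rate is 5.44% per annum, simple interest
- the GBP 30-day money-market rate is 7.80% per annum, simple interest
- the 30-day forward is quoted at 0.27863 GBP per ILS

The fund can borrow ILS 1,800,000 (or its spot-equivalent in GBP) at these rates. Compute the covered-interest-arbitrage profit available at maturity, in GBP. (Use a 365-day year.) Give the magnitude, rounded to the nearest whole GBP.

T = 30/365 years.
Keep in ILS, deliver into the forward: 1,800,000·1.00447123·0.27863 = GBP 503,776.47.
Swap to GBP now, deposit: 1,800,000·0.27495·1.00641096 = GBP 498,082.85.
The quoted forward overvalues ILS, so borrow GBP, buy ILS at spot, deposit the ILS at 5.44%, and sell the proceeds forward at 0.27863.
The gap between the two covered legs is GBP 5,694.

GBP 5,694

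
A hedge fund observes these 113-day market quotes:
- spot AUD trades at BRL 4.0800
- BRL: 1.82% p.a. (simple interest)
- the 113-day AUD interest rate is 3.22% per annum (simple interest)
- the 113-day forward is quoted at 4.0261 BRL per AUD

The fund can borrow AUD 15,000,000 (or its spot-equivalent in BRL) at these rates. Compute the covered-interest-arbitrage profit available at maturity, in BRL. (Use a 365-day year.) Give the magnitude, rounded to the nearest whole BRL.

T = 113/365 years.
Route A — deposit AUD, sell forward: 15,000,000 × 1.0099687671 × 4.0261 = BRL 60,993,528.80.
Route B — convert at spot, deposit BRL: 15,000,000 × 4.0800 × 1.0056345205 = BRL 61,544,832.65.
The quoted forward undervalues AUD, so borrow AUD, convert to BRL at spot, deposit the BRL at 1.82%, and buy AUD forward at 4.0261 to cover the loan.
The gap between the two covered legs is BRL 551,304.

BRL 551,304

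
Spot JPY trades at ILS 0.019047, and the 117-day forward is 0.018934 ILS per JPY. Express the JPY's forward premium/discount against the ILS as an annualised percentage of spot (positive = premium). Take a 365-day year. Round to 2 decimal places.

-1.85%

T = 117/365 years.
(F − S)/S = (0.018934 − 0.019047)/0.019047 = -0.0059327.
Annualise by dividing by T: -0.0059327 / (117/365) = -0.018508 → -1.85%.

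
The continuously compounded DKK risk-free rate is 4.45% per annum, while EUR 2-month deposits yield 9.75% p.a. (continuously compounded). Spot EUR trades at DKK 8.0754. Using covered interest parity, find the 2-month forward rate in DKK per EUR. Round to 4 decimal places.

8.0044

T = 2/12 years.
Growth of 1 DKK over T: e^(0.0445×2/12) = 1.0074442.
EUR accumulates by e^(0.0975×2/12) = 1.0163827.
So F = 8.0754 × 1.0074442 / 1.0163827 = 8.004382 (DKK/EUR).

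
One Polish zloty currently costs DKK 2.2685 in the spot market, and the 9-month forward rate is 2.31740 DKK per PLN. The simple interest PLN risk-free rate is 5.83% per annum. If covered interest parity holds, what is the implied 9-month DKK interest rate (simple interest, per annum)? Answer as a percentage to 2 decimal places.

8.83%

T = 9/12 years.
By CIP, F/S equals the DKK-to-PLN growth ratio: 2.3174/2.2685 = 1.0215561.
The PLN side grows by 1 + 0.0583×9/12 = 1.043725.
So the DKK growth factor = 1.0662236.
(1.0662236 − 1)/T = 0.088298, i.e. 8.83%.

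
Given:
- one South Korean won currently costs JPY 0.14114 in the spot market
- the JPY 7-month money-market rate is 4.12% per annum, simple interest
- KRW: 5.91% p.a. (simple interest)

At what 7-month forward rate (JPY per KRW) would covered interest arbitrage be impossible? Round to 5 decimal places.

0.13972

T = 7/12 years.
JPY accumulates by 1 + 0.0412×7/12 = 1.0240333.
KRW accumulates by 1 + 0.0591×7/12 = 1.034475.
So F = 0.14114 × 1.0240333 / 1.034475 = 0.1397154 (JPY/KRW).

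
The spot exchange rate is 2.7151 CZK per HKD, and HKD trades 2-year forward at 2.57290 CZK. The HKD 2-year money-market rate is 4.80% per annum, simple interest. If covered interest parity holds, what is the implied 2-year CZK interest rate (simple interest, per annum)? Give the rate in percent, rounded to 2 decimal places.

T = 2 years.
CIP gives F = S · g_CZK/g_HKD, so g_CZK/g_HKD = 2.5729/2.7151 = 0.9476262.
The HKD side grows by 1 + 0.0480×2 = 1.096000.
That pins the CZK growth at 1.0385983.
(1.0385983 − 1)/T = 0.019299, i.e. 1.93%.

1.93%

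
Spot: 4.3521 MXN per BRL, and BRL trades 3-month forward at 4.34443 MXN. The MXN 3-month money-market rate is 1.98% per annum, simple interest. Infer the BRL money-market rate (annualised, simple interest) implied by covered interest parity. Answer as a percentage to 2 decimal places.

2.69%

T = 3/12 years.
CIP gives F = S · g_MXN/g_BRL, so g_MXN/g_BRL = 4.34443/4.3521 = 0.9982376.
The MXN side grows by 1 + 0.0198×3/12 = 1.004950.
That pins the BRL growth at 1.0067243.
(1.0067243 − 1)/T = 0.026897, i.e. 2.69%.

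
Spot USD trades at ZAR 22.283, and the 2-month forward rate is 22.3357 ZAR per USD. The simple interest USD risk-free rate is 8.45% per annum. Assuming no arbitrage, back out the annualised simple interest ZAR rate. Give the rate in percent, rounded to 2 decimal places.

T = 2/12 years.
CIP gives F = S · g_ZAR/g_USD, so g_ZAR/g_USD = 22.3357/22.283 = 1.0023650.
The USD side grows by 1 + 0.0845×2/12 = 1.0140833.
So the ZAR growth factor = 1.0164816.
(1.0164816 − 1)/T = 0.098890, i.e. 9.89%.

9.89%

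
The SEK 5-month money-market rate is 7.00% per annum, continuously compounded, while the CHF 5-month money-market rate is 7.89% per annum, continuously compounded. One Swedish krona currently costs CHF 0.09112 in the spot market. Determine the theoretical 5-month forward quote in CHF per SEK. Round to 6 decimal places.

0.091459

T = 5/12 years.
CHF accumulates by e^(0.0789×5/12) = 1.0334214.
SEK growth factor: e^(0.0700×5/12) = 1.0295962.
So F = 0.09112 × 1.0334214 / 1.0295962 = 0.09145853 (CHF/SEK).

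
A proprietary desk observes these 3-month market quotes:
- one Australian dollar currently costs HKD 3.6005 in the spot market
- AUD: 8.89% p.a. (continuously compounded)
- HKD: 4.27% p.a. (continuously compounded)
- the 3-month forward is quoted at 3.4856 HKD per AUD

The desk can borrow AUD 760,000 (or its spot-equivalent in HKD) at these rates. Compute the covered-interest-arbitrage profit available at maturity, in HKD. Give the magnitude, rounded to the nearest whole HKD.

HKD 57,157

T = 3/12 years.
Invest the AUD and cover forward: 760,000 × 1.022473815 × 3.4856 = HKD 2,708,590.39.
Convert at spot and invest in HKD: 760,000 × 3.6005 × 1.010732181 = HKD 2,765,747.33.
The quoted forward undervalues AUD, so borrow AUD, convert to HKD at spot, deposit the HKD at 4.27%, and buy AUD forward at 3.4856 to cover the loan.
Arbitrage profit = |2,708,590.39 − 2,765,747.33| = HKD 57,157.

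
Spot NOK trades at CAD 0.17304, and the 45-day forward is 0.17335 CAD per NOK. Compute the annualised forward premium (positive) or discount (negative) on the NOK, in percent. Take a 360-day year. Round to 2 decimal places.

+1.43%

T = 45/360 years.
Period premium: (0.17335 − 0.17304)/0.17304 = 0.0017915.
×(1/T) gives 1.43% p.a.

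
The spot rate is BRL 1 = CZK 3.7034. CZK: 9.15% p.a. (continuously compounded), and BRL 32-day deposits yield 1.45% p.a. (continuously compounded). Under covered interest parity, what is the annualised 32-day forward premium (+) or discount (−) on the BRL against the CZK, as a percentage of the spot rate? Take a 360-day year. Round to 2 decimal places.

+7.73%

T = 32/360 years.
CIP forward (CZK per BRL) = 3.7034 × 1.0081665/1.0012897 = 3.7288347.
(F − S)/S ÷ T = (3.7288347 − 3.7034)/3.7034/(32/360) = 0.077264 → 7.73%.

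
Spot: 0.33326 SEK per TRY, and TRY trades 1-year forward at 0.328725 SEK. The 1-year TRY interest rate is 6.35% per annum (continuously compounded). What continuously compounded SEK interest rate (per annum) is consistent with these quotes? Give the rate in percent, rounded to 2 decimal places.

4.98%

T = 1 year.
F/S = 0.328725/0.33326 = 0.9863920 = (growth of SEK) / (growth of TRY).
TRY growth factor: e^(0.0635×1) = 1.0655595.
Hence g_SEK = 1.0510594.
Take logs: ln 1.0510594 / 1 = 0.049799, so 4.98%.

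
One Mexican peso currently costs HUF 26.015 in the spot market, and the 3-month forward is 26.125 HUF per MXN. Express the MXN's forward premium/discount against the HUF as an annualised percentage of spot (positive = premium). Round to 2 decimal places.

+1.69%

T = 3/12 years.
(F − S)/S = (26.125 − 26.015)/26.015 = 0.0042283.
×(1/T) gives 1.69% p.a.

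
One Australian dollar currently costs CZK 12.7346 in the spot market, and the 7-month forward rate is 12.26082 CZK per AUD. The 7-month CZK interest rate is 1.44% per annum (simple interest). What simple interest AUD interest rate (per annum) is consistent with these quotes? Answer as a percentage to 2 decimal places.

8.12%

T = 7/12 years.
By CIP, F/S equals the CZK-to-AUD growth ratio: 12.26082/12.7346 = 0.9627958.
The CZK side grows by 1 + 0.0144×7/12 = 1.008400.
That pins the AUD growth at 1.0473664.
r = (1.0473664 − 1)/(7/12) = 0.081200 → 8.12%.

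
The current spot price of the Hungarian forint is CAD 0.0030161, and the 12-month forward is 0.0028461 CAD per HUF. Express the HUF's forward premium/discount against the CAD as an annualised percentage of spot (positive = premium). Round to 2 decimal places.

T = 1 year.
Period premium: (0.0028461 − 0.0030161)/0.0030161 = -0.0563642.
Per annum: -0.0563642 / 1 = -0.056364 = -5.64%.

-5.64%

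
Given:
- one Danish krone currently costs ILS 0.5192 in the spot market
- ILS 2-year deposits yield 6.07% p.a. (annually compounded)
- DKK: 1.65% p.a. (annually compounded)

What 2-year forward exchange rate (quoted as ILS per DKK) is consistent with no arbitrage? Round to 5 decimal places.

0.56533

T = 2 years.
Growth of 1 ILS over T: (1 + 0.0607)^2 = 1.1250845.
DKK growth factor: (1 + 0.0165)^2 = 1.0332723.
So F = 0.5192 × 1.1250845 / 1.0332723 = 0.5653339 (ILS/DKK).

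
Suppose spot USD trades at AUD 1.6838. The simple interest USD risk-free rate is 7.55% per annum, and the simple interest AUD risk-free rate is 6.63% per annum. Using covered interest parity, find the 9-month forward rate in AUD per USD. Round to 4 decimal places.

1.6728

T = 9/12 years.
AUD growth factor: 1 + 0.0663×9/12 = 1.049725.
Growth of 1 USD over T: 1 + 0.0755×9/12 = 1.056625.
So F = 1.6838 × 1.049725 / 1.056625 = 1.672804 (AUD/USD).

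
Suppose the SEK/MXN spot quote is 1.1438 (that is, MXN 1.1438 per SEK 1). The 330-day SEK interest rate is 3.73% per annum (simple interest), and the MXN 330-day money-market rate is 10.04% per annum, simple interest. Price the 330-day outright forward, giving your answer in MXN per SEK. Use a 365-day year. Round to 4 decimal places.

1.2069

T = 330/365 years.
Growth of 1 MXN over T: 1 + 0.1004×330/365 = 1.0907726.
SEK growth factor: 1 + 0.0373×330/365 = 1.0337233.
CIP: F = S · (grow MXN)/(grow SEK) = 1.1438 × 1.0907726/1.0337233 = 1.206924 MXN per SEK.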